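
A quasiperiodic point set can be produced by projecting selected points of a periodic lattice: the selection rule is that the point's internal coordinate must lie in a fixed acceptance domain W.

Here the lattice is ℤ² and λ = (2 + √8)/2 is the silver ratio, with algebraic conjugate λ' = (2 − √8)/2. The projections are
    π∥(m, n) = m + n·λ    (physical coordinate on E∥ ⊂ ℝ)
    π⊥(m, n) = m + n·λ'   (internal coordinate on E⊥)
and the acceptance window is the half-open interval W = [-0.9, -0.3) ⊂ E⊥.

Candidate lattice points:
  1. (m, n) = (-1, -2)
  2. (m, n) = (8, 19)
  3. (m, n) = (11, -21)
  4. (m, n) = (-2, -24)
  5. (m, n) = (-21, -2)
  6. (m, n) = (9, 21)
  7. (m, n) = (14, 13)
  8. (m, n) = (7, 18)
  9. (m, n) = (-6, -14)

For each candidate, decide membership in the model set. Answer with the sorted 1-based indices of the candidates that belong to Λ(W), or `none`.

8

Compute λ' = (2−√8)/2 = -0.41421, so π⊥(m,n) = m -0.41421·n.
#1 (-1,-2): internal coord -1 + (-2)·λ' = -0.17157; -0.17157 ∉ [-0.9, -0.3) → out
#2 (8,19): internal coord 8 + (19)·λ' = +0.12994; +0.12994 ∉ [-0.9, -0.3) → out
#3 (11,-21): internal coord 11 + (-21)·λ' = +19.69848; +19.69848 ∉ [-0.9, -0.3) → out
#4 (-2,-24): internal coord -2 + (-24)·λ' = +7.94113; +7.94113 ∉ [-0.9, -0.3) → out
#5 (-21,-2): internal coord -21 + (-2)·λ' = -20.17157; -20.17157 ∉ [-0.9, -0.3) → out
#6 (9,21): internal coord 9 + (21)·λ' = +0.30152; +0.30152 ∉ [-0.9, -0.3) → out
#7 (14,13): internal coord 14 + (13)·λ' = +8.61522; +8.61522 ∉ [-0.9, -0.3) → out
#8 (7,18): internal coord 7 + (18)·λ' = -0.45584; -0.45584 ∈ [-0.9, -0.3) → IN Λ
#9 (-6,-14): internal coord -6 + (-14)·λ' = -0.20101; -0.20101 ∉ [-0.9, -0.3) → out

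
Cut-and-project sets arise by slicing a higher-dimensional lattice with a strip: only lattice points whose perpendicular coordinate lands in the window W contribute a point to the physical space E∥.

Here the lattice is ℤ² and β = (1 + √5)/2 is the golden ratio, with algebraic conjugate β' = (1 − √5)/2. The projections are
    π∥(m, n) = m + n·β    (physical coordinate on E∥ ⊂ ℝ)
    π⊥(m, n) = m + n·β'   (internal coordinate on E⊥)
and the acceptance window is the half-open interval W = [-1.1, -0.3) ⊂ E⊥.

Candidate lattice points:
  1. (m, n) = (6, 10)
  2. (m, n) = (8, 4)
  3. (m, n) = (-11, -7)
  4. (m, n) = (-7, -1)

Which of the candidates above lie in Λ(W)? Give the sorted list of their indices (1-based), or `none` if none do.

none

β' = (1−√5)/2 ≈ -0.618034.
#1 (6,10): internal coord 6 + (10)·β' = -0.180340; -0.180340 ∉ [-1.1, -0.3) → out
#2 (8,4): internal coord 8 + (4)·β' = +5.527864; +5.527864 ∉ [-1.1, -0.3) → out
#3 (-11,-7): internal coord -11 + (-7)·β' = -6.673762; -6.673762 ∉ [-1.1, -0.3) → out
#4 (-7,-1): internal coord -7 + (-1)·β' = -6.381966; -6.381966 ∉ [-1.1, -0.3) → out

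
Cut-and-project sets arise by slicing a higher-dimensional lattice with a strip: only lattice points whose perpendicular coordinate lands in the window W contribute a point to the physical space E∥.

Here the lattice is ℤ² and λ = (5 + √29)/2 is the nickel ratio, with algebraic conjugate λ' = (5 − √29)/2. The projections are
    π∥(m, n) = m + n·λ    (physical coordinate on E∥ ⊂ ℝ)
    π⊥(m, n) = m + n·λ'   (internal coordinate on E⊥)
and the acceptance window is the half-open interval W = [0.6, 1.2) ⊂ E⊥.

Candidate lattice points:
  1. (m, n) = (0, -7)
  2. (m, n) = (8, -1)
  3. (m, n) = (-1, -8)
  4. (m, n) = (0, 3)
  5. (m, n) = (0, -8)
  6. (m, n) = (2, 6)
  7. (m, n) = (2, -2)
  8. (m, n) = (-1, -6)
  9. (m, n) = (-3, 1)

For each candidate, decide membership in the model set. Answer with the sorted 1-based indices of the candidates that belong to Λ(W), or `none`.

λ' = (5−√29)/2 ≈ -0.1926.
candidate 1: (m,n)=(0,-7) → π∥ = 0-7·λ ≈ -36.3481, π⊥ = 0-7·λ' ≈ 1.3481 ∉ [0.6, 1.2) ⇒ out
candidate 2: (m,n)=(8,-1) → π∥ = 8-1·λ ≈ 2.8074, π⊥ = 8-1·λ' ≈ 8.1926 ∉ [0.6, 1.2) ⇒ out
candidate 3: (m,n)=(-1,-8) → π∥ = -1-8·λ ≈ -42.5407, π⊥ = -1-8·λ' ≈ 0.5407 ∉ [0.6, 1.2) ⇒ out
candidate 4: (m,n)=(0,3) → π∥ = 0+3·λ ≈ 15.5777, π⊥ = 0+3·λ' ≈ -0.5777 ∉ [0.6, 1.2) ⇒ out
candidate 5: (m,n)=(0,-8) → π∥ = 0-8·λ ≈ -41.5407, π⊥ = 0-8·λ' ≈ 1.5407 ∉ [0.6, 1.2) ⇒ out
candidate 6: (m,n)=(2,6) → π∥ = 2+6·λ ≈ 33.1555, π⊥ = 2+6·λ' ≈ 0.8445 ∈ [0.6, 1.2) ⇒ IN Λ
candidate 7: (m,n)=(2,-2) → π∥ = 2-2·λ ≈ -8.3852, π⊥ = 2-2·λ' ≈ 2.3852 ∉ [0.6, 1.2) ⇒ out
candidate 8: (m,n)=(-1,-6) → π∥ = -1-6·λ ≈ -32.1555, π⊥ = -1-6·λ' ≈ 0.1555 ∉ [0.6, 1.2) ⇒ out
candidate 9: (m,n)=(-3,1) → π∥ = -3+1·λ ≈ 2.1926, π⊥ = -3+1·λ' ≈ -3.1926 ∉ [0.6, 1.2) ⇒ out

6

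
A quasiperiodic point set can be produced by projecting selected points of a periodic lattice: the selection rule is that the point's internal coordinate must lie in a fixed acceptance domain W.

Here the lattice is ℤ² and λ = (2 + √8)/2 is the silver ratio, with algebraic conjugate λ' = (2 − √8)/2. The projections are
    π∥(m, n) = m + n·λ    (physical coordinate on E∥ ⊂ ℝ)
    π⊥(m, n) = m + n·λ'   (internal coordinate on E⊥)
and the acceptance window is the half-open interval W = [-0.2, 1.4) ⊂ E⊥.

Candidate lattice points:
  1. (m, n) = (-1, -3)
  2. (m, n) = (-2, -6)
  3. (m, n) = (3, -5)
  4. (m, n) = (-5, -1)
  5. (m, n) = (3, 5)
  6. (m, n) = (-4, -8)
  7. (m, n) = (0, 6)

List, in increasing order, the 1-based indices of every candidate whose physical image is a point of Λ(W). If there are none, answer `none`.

λ' = (2−√8)/2 ≈ -0.4142.
[1] lift (-1,-3): star map gives 0.2426; window check -0.2 ≤ 0.2426 < 1.4 is true → IN Λ
[2] lift (-2,-6): star map gives 0.4853; window check -0.2 ≤ 0.4853 < 1.4 is true → IN Λ
[3] lift (3,-5): star map gives 5.0711; window check -0.2 ≤ 5.0711 < 1.4 is false → out
[4] lift (-5,-1): star map gives -4.5858; window check -0.2 ≤ -4.5858 < 1.4 is false → out
[5] lift (3,5): star map gives 0.9289; window check -0.2 ≤ 0.9289 < 1.4 is true → IN Λ
[6] lift (-4,-8): star map gives -0.6863; window check -0.2 ≤ -0.6863 < 1.4 is false → out
[7] lift (0,6): star map gives -2.4853; window check -0.2 ≤ -2.4853 < 1.4 is false → out

1, 2, 5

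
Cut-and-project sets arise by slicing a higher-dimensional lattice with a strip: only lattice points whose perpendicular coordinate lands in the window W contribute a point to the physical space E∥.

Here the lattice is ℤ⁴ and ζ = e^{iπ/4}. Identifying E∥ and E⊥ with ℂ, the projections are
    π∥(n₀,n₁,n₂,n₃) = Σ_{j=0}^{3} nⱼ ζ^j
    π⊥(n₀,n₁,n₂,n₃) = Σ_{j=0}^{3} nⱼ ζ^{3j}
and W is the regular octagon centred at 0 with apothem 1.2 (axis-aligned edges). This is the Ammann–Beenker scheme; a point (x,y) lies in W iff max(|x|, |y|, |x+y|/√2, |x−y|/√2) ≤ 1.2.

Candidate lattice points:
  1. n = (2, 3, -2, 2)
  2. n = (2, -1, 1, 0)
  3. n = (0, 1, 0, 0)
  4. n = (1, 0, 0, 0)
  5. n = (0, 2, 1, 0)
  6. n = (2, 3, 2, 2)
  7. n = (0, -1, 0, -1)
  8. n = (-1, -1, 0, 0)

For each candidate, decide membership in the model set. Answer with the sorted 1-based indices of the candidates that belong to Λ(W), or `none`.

3, 4, 8

With ζ = e^{iπ/4} the internal vectors are ζ^0,ζ^3,ζ^6,ζ^9.
#1 (2, 3, -2, 2): internal (1.292893, 5.535534); octagon support 5.535534 vs apothem 1.2 → ∉ W
#2 (2, -1, 1, 0): internal (2.707107, -1.707107); octagon support 3.121320 vs apothem 1.2 → ∉ W
#3 (0, 1, 0, 0): internal (-0.707107, 0.707107); octagon support 1.000000 vs apothem 1.2 → ∈ W
#4 (1, 0, 0, 0): internal (1.000000, 0.000000); octagon support 1.000000 vs apothem 1.2 → ∈ W
#5 (0, 2, 1, 0): internal (-1.414214, 0.414214); octagon support 1.414214 vs apothem 1.2 → ∉ W
#6 (2, 3, 2, 2): internal (1.292893, 1.535534); octagon support 2.000000 vs apothem 1.2 → ∉ W
#7 (0, -1, 0, -1): internal (0.000000, -1.414214); octagon support 1.414214 vs apothem 1.2 → ∉ W
#8 (-1, -1, 0, 0): internal (-0.292893, -0.707107); octagon support 0.707107 vs apothem 1.2 → ∈ W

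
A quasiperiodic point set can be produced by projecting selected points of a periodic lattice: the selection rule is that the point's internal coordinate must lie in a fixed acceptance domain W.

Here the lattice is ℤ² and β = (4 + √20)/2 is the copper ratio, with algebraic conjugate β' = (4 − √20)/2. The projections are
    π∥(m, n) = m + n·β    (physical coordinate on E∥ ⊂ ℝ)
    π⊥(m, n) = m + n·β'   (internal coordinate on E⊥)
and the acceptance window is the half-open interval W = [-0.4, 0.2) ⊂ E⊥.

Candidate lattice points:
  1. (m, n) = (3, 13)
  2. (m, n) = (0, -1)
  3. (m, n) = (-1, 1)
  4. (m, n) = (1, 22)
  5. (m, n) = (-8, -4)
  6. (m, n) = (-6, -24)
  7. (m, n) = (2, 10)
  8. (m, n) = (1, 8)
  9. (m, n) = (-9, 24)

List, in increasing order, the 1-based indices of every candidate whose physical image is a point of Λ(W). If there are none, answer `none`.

β' = (4−√20)/2 ≈ -0.236068.
#1 (3,13): internal coord 3 + (13)·β' = -0.068884; -0.068884 ∈ [-0.4, 0.2) → IN Λ
#2 (0,-1): internal coord 0 + (-1)·β' = +0.236068; +0.236068 ∉ [-0.4, 0.2) → out
#3 (-1,1): internal coord -1 + (1)·β' = -1.236068; -1.236068 ∉ [-0.4, 0.2) → out
#4 (1,22): internal coord 1 + (22)·β' = -4.193496; -4.193496 ∉ [-0.4, 0.2) → out
#5 (-8,-4): internal coord -8 + (-4)·β' = -7.055728; -7.055728 ∉ [-0.4, 0.2) → out
#6 (-6,-24): internal coord -6 + (-24)·β' = -0.334369; -0.334369 ∈ [-0.4, 0.2) → IN Λ
#7 (2,10): internal coord 2 + (10)·β' = -0.360680; -0.360680 ∈ [-0.4, 0.2) → IN Λ
#8 (1,8): internal coord 1 + (8)·β' = -0.888544; -0.888544 ∉ [-0.4, 0.2) → out
#9 (-9,24): internal coord -9 + (24)·β' = -14.665631; -14.665631 ∉ [-0.4, 0.2) → out

1, 6, 7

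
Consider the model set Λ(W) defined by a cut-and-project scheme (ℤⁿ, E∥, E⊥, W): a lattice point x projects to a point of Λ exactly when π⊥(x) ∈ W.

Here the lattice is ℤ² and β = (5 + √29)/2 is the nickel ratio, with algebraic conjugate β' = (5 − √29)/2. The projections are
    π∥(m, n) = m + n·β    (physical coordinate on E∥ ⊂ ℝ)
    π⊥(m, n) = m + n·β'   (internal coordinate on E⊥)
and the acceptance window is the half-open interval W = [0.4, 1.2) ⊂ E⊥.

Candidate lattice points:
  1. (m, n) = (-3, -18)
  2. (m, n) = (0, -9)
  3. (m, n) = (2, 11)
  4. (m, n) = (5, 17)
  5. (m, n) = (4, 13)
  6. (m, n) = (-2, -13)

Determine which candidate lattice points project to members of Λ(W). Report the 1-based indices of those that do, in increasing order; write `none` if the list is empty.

β' = (5−√29)/2 ≈ -0.192582.
#1 (-3,-18): internal coord -3 + (-18)·β' = +0.466483; +0.466483 ∈ [0.4, 1.2) → IN Λ
#2 (0,-9): internal coord 0 + (-9)·β' = +1.733242; +1.733242 ∉ [0.4, 1.2) → out
#3 (2,11): internal coord 2 + (11)·β' = -0.118406; -0.118406 ∉ [0.4, 1.2) → out
#4 (5,17): internal coord 5 + (17)·β' = +1.726099; +1.726099 ∉ [0.4, 1.2) → out
#5 (4,13): internal coord 4 + (13)·β' = +1.496429; +1.496429 ∉ [0.4, 1.2) → out
#6 (-2,-13): internal coord -2 + (-13)·β' = +0.503571; +0.503571 ∈ [0.4, 1.2) → IN Λ

1, 6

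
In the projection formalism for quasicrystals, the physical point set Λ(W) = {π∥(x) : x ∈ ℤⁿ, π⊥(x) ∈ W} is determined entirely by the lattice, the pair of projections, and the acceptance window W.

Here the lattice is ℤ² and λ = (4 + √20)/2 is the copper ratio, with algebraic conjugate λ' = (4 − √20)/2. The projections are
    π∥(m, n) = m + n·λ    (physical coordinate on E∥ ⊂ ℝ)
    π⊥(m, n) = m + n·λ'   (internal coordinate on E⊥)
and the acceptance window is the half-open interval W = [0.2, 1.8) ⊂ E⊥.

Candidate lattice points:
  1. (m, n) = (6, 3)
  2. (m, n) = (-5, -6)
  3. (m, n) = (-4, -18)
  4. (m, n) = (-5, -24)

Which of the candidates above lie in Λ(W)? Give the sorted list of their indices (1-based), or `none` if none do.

Compute λ' = (4−√20)/2 = -0.23607, so π⊥(m,n) = m -0.23607·n.
candidate 1: (m,n)=(6,3) → π∥ = 6+3·λ ≈ 18.70820, π⊥ = 6+3·λ' ≈ 5.29180 ∉ [0.2, 1.8) ⇒ out
candidate 2: (m,n)=(-5,-6) → π∥ = -5-6·λ ≈ -30.41641, π⊥ = -5-6·λ' ≈ -3.58359 ∉ [0.2, 1.8) ⇒ out
candidate 3: (m,n)=(-4,-18) → π∥ = -4-18·λ ≈ -80.24922, π⊥ = -4-18·λ' ≈ 0.24922 ∈ [0.2, 1.8) ⇒ IN Λ
candidate 4: (m,n)=(-5,-24) → π∥ = -5-24·λ ≈ -106.66563, π⊥ = -5-24·λ' ≈ 0.66563 ∈ [0.2, 1.8) ⇒ IN Λ

3, 4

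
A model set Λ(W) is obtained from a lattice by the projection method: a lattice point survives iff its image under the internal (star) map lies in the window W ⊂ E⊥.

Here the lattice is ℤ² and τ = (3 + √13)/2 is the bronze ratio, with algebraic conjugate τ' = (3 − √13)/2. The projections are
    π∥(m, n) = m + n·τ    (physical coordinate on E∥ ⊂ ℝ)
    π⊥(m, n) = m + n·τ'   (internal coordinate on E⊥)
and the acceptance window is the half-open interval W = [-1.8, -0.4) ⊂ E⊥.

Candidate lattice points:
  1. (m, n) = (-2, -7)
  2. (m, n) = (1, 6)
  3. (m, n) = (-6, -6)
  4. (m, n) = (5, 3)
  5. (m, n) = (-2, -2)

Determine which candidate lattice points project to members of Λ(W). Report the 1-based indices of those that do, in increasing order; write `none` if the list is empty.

Compute τ' = (3−√13)/2 = -0.30278, so π⊥(m,n) = m -0.30278·n.
#1 (-2,-7): internal coord -2 + (-7)·τ' = +0.11943; +0.11943 ∉ [-1.8, -0.4) → out
#2 (1,6): internal coord 1 + (6)·τ' = -0.81665; -0.81665 ∈ [-1.8, -0.4) → IN Λ
#3 (-6,-6): internal coord -6 + (-6)·τ' = -4.18335; -4.18335 ∉ [-1.8, -0.4) → out
#4 (5,3): internal coord 5 + (3)·τ' = +4.09167; +4.09167 ∉ [-1.8, -0.4) → out
#5 (-2,-2): internal coord -2 + (-2)·τ' = -1.39445; -1.39445 ∈ [-1.8, -0.4) → IN Λ

2, 5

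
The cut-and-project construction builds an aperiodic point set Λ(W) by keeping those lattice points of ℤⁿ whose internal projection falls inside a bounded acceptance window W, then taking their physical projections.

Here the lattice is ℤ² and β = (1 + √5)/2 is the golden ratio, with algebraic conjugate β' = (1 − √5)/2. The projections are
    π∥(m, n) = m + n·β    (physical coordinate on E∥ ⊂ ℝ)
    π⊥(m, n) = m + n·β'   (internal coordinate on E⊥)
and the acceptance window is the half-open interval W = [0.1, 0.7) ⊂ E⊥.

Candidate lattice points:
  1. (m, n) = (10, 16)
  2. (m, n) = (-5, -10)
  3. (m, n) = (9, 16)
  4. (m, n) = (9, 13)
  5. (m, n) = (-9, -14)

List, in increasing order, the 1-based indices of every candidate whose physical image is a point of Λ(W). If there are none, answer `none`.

1

Numerically β ≈ 1.618034 and β' = −1/β ≈ -0.618034.
[1] lift (10,16): star map gives 0.111456; window check 0.1 ≤ 0.111456 < 0.7 is true → IN Λ
[2] lift (-5,-10): star map gives 1.180340; window check 0.1 ≤ 1.180340 < 0.7 is false → out
[3] lift (9,16): star map gives -0.888544; window check 0.1 ≤ -0.888544 < 0.7 is false → out
[4] lift (9,13): star map gives 0.965558; window check 0.1 ≤ 0.965558 < 0.7 is false → out
[5] lift (-9,-14): star map gives -0.347524; window check 0.1 ≤ -0.347524 < 0.7 is false → out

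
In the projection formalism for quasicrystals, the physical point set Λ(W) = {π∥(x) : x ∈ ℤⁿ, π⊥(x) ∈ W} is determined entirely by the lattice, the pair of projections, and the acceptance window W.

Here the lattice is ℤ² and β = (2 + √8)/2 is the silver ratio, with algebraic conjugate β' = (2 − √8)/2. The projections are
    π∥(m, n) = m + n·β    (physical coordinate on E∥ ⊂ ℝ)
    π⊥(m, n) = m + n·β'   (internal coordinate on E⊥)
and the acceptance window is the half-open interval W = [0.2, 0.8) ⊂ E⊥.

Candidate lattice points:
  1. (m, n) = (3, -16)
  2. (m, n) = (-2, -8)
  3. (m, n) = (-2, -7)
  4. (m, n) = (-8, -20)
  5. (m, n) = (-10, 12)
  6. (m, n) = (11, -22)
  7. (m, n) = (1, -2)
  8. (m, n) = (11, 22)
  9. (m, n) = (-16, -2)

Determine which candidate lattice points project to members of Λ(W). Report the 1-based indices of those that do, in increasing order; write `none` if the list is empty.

4

β' = (2−√8)/2 ≈ -0.4142.
[1] lift (3,-16): star map gives 9.6274; window check 0.2 ≤ 9.6274 < 0.8 is false → out
[2] lift (-2,-8): star map gives 1.3137; window check 0.2 ≤ 1.3137 < 0.8 is false → out
[3] lift (-2,-7): star map gives 0.8995; window check 0.2 ≤ 0.8995 < 0.8 is false → out
[4] lift (-8,-20): star map gives 0.2843; window check 0.2 ≤ 0.2843 < 0.8 is true → IN Λ
[5] lift (-10,12): star map gives -14.9706; window check 0.2 ≤ -14.9706 < 0.8 is false → out
[6] lift (11,-22): star map gives 20.1127; window check 0.2 ≤ 20.1127 < 0.8 is false → out
[7] lift (1,-2): star map gives 1.8284; window check 0.2 ≤ 1.8284 < 0.8 is false → out
[8] lift (11,22): star map gives 1.8873; window check 0.2 ≤ 1.8873 < 0.8 is false → out
[9] lift (-16,-2): star map gives -15.1716; window check 0.2 ≤ -15.1716 < 0.8 is false → out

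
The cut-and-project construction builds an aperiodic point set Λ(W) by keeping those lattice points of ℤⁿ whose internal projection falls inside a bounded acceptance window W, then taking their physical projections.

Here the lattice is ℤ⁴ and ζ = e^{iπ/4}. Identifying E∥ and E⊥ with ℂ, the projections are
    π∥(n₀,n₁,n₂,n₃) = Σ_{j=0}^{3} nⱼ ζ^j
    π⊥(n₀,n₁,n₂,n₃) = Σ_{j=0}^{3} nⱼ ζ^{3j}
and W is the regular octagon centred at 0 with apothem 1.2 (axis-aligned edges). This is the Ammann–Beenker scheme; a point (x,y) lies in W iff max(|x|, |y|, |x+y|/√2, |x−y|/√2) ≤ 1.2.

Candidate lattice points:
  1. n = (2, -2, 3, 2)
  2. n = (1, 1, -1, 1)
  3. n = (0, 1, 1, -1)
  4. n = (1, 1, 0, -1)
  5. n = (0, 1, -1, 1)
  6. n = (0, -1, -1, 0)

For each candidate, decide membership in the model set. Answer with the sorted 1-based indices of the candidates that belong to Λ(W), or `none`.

With ζ = e^{iπ/4} the internal vectors are ζ^0,ζ^3,ζ^6,ζ^9.
#1 (2, -2, 3, 2): internal (4.828427, -3.000000); octagon support 5.535534 vs apothem 1.2 → ∉ W
#2 (1, 1, -1, 1): internal (1.000000, 2.414214); octagon support 2.414214 vs apothem 1.2 → ∉ W
#3 (0, 1, 1, -1): internal (-1.414214, -1.000000); octagon support 1.707107 vs apothem 1.2 → ∉ W
#4 (1, 1, 0, -1): internal (-0.414214, 0.000000); octagon support 0.414214 vs apothem 1.2 → ∈ W
#5 (0, 1, -1, 1): internal (0.000000, 2.414214); octagon support 2.414214 vs apothem 1.2 → ∉ W
#6 (0, -1, -1, 0): internal (0.707107, 0.292893); octagon support 0.707107 vs apothem 1.2 → ∈ W

4, 6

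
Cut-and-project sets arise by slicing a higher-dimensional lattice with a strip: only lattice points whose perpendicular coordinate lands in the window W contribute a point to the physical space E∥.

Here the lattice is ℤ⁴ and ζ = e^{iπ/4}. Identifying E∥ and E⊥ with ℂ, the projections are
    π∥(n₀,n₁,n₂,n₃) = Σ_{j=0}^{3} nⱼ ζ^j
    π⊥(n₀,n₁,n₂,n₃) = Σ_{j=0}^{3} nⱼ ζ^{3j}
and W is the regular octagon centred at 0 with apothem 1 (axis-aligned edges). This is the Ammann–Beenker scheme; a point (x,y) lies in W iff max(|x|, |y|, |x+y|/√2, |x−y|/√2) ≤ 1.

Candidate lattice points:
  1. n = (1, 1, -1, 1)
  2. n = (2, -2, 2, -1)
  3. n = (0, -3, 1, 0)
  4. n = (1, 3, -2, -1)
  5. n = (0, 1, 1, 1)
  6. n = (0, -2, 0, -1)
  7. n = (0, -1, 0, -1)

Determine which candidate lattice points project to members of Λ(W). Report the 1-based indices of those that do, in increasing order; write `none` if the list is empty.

With ζ = e^{iπ/4} the internal vectors are ζ^0,ζ^3,ζ^6,ζ^9.
#1 (1, 1, -1, 1): internal (1.0000, 2.4142); octagon support 2.4142 vs apothem 1 → ∉ W
#2 (2, -2, 2, -1): internal (2.7071, -4.1213); octagon support 4.8284 vs apothem 1 → ∉ W
#3 (0, -3, 1, 0): internal (2.1213, -3.1213); octagon support 3.7071 vs apothem 1 → ∉ W
#4 (1, 3, -2, -1): internal (-1.8284, 3.4142); octagon support 3.7071 vs apothem 1 → ∉ W
#5 (0, 1, 1, 1): internal (0.0000, 0.4142); octagon support 0.4142 vs apothem 1 → ∈ W
#6 (0, -2, 0, -1): internal (0.7071, -2.1213); octagon support 2.1213 vs apothem 1 → ∉ W
#7 (0, -1, 0, -1): internal (0.0000, -1.4142); octagon support 1.4142 vs apothem 1 → ∉ W

5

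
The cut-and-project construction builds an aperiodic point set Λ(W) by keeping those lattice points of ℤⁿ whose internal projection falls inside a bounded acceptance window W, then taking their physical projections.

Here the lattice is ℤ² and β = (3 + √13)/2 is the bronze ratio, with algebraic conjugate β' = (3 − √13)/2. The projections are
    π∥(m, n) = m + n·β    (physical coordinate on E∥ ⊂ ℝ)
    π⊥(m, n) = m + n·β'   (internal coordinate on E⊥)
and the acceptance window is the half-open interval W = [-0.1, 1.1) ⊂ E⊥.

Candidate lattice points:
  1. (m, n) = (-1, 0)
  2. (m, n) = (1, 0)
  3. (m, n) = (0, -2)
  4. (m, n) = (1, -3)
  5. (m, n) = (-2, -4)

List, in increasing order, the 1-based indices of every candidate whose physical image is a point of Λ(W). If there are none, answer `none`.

β' = (3−√13)/2 ≈ -0.30278.
candidate 1: (m,n)=(-1,0) → π∥ = -1+0·β ≈ -1.00000, π⊥ = -1+0·β' ≈ -1.00000 ∉ [-0.1, 1.1) ⇒ out
candidate 2: (m,n)=(1,0) → π∥ = 1+0·β ≈ 1.00000, π⊥ = 1+0·β' ≈ 1.00000 ∈ [-0.1, 1.1) ⇒ IN Λ
candidate 3: (m,n)=(0,-2) → π∥ = 0-2·β ≈ -6.60555, π⊥ = 0-2·β' ≈ 0.60555 ∈ [-0.1, 1.1) ⇒ IN Λ
candidate 4: (m,n)=(1,-3) → π∥ = 1-3·β ≈ -8.90833, π⊥ = 1-3·β' ≈ 1.90833 ∉ [-0.1, 1.1) ⇒ out
candidate 5: (m,n)=(-2,-4) → π∥ = -2-4·β ≈ -15.21110, π⊥ = -2-4·β' ≈ -0.78890 ∉ [-0.1, 1.1) ⇒ out

2, 3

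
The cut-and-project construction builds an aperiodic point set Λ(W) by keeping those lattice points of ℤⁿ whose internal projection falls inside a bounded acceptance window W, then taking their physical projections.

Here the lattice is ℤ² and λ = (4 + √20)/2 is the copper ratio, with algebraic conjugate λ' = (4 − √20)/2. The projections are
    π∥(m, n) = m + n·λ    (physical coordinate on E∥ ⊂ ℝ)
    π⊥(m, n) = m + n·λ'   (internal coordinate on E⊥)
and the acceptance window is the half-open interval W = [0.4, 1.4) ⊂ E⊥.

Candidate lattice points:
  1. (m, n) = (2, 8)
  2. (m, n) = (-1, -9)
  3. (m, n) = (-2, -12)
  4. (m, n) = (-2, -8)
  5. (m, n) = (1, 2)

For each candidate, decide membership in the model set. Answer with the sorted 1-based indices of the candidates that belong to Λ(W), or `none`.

2, 3, 5

Compute λ' = (4−√20)/2 = -0.2361, so π⊥(m,n) = m -0.2361·n.
[1] lift (2,8): star map gives 0.1115; window check 0.4 ≤ 0.1115 < 1.4 is false → out
[2] lift (-1,-9): star map gives 1.1246; window check 0.4 ≤ 1.1246 < 1.4 is true → IN Λ
[3] lift (-2,-12): star map gives 0.8328; window check 0.4 ≤ 0.8328 < 1.4 is true → IN Λ
[4] lift (-2,-8): star map gives -0.1115; window check 0.4 ≤ -0.1115 < 1.4 is false → out
[5] lift (1,2): star map gives 0.5279; window check 0.4 ≤ 0.5279 < 1.4 is true → IN Λ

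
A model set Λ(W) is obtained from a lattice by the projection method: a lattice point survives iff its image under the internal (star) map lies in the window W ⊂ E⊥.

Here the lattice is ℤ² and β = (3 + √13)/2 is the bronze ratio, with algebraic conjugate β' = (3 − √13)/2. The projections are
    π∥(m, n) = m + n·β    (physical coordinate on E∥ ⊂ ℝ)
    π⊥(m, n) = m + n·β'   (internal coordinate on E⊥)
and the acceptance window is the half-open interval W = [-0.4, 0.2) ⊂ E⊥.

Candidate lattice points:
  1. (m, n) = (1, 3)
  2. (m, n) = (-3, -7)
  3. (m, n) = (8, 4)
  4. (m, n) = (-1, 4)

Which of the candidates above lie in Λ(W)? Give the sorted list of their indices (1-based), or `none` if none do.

Numerically β ≈ 3.3028 and β' = −1/β ≈ -0.3028.
candidate 1: (m,n)=(1,3) → π∥ = 1+3·β ≈ 10.9083, π⊥ = 1+3·β' ≈ 0.0917 ∈ [-0.4, 0.2) ⇒ IN Λ
candidate 2: (m,n)=(-3,-7) → π∥ = -3-7·β ≈ -26.1194, π⊥ = -3-7·β' ≈ -0.8806 ∉ [-0.4, 0.2) ⇒ out
candidate 3: (m,n)=(8,4) → π∥ = 8+4·β ≈ 21.2111, π⊥ = 8+4·β' ≈ 6.7889 ∉ [-0.4, 0.2) ⇒ out
candidate 4: (m,n)=(-1,4) → π∥ = -1+4·β ≈ 12.2111, π⊥ = -1+4·β' ≈ -2.2111 ∉ [-0.4, 0.2) ⇒ out

1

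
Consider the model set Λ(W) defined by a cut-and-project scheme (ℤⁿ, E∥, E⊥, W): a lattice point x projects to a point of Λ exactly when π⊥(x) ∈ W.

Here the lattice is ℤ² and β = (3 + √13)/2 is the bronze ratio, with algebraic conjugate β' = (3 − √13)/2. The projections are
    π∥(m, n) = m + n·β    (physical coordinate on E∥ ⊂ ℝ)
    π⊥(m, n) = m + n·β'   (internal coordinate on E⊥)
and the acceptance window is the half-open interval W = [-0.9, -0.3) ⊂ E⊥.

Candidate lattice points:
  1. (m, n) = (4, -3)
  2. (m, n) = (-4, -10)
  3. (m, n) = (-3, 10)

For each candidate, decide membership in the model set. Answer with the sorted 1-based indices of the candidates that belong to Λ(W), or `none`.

none

β' = (3−√13)/2 ≈ -0.30278.
#1 (4,-3): internal coord 4 + (-3)·β' = +4.90833; +4.90833 ∉ [-0.9, -0.3) → out
#2 (-4,-10): internal coord -4 + (-10)·β' = -0.97224; -0.97224 ∉ [-0.9, -0.3) → out
#3 (-3,10): internal coord -3 + (10)·β' = -6.02776; -6.02776 ∉ [-0.9, -0.3) → out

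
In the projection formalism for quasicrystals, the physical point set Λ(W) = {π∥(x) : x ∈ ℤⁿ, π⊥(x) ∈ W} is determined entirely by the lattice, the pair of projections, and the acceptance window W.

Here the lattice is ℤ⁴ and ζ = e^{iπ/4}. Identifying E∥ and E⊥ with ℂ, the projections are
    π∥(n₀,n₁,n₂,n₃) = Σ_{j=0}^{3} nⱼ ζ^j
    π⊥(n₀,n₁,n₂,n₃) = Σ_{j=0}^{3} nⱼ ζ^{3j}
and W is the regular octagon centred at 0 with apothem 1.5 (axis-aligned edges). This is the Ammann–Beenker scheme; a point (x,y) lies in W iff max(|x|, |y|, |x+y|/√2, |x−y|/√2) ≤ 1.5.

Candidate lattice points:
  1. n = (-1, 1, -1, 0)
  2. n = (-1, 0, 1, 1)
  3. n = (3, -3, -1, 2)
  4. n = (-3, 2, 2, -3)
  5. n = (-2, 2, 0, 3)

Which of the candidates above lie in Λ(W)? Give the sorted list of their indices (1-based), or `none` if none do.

Internal map: ζ^{3j} for j=0..3 gives (1,0), (−√2/2,√2/2), (0,−1), (√2/2,√2/2).
candidate 1: n = (-1, 1, -1, 0) → π⊥ ≈ (-1.7071, +1.7071); max(|x|,|y|,|x±y|/√2) = 2.4142 > 1.5 ⇒ ∉ W
candidate 2: n = (-1, 0, 1, 1) → π⊥ ≈ (-0.2929, -0.2929); max(|x|,|y|,|x±y|/√2) = 0.4142 ≤ 1.5 ⇒ ∈ W
candidate 3: n = (3, -3, -1, 2) → π⊥ ≈ (+6.5355, +0.2929); max(|x|,|y|,|x±y|/√2) = 6.5355 > 1.5 ⇒ ∉ W
candidate 4: n = (-3, 2, 2, -3) → π⊥ ≈ (-6.5355, -2.7071); max(|x|,|y|,|x±y|/√2) = 6.5355 > 1.5 ⇒ ∉ W
candidate 5: n = (-2, 2, 0, 3) → π⊥ ≈ (-1.2929, +3.5355); max(|x|,|y|,|x±y|/√2) = 3.5355 > 1.5 ⇒ ∉ W

2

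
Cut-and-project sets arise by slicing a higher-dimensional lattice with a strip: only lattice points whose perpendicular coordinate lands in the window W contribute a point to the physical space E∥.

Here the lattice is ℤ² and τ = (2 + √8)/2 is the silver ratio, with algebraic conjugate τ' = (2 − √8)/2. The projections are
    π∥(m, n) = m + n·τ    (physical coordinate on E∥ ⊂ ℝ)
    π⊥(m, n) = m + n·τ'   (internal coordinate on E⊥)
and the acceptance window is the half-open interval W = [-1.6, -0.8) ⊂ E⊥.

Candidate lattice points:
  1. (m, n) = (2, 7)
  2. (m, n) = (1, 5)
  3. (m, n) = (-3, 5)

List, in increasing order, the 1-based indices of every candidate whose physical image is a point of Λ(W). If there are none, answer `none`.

Numerically τ ≈ 2.41421 and τ' = −1/τ ≈ -0.41421.
candidate 1: (m,n)=(2,7) → π∥ = 2+7·τ ≈ 18.89949, π⊥ = 2+7·τ' ≈ -0.89949 ∈ [-1.6, -0.8) ⇒ IN Λ
candidate 2: (m,n)=(1,5) → π∥ = 1+5·τ ≈ 13.07107, π⊥ = 1+5·τ' ≈ -1.07107 ∈ [-1.6, -0.8) ⇒ IN Λ
candidate 3: (m,n)=(-3,5) → π∥ = -3+5·τ ≈ 9.07107, π⊥ = -3+5·τ' ≈ -5.07107 ∉ [-1.6, -0.8) ⇒ out

1, 2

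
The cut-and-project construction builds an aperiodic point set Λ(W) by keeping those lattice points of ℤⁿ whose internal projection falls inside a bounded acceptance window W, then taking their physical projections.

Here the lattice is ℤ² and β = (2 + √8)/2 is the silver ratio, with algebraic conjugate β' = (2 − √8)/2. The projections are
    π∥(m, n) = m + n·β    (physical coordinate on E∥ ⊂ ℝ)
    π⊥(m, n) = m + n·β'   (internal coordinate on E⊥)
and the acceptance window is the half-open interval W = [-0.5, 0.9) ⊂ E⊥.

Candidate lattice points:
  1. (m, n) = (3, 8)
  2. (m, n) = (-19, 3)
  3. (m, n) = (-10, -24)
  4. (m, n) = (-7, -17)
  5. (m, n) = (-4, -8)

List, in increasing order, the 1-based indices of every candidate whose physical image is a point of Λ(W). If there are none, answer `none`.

1, 3, 4

β' = (2−√8)/2 ≈ -0.41421.
candidate 1: (m,n)=(3,8) → π∥ = 3+8·β ≈ 22.31371, π⊥ = 3+8·β' ≈ -0.31371 ∈ [-0.5, 0.9) ⇒ IN Λ
candidate 2: (m,n)=(-19,3) → π∥ = -19+3·β ≈ -11.75736, π⊥ = -19+3·β' ≈ -20.24264 ∉ [-0.5, 0.9) ⇒ out
candidate 3: (m,n)=(-10,-24) → π∥ = -10-24·β ≈ -67.94113, π⊥ = -10-24·β' ≈ -0.05887 ∈ [-0.5, 0.9) ⇒ IN Λ
candidate 4: (m,n)=(-7,-17) → π∥ = -7-17·β ≈ -48.04163, π⊥ = -7-17·β' ≈ 0.04163 ∈ [-0.5, 0.9) ⇒ IN Λ
candidate 5: (m,n)=(-4,-8) → π∥ = -4-8·β ≈ -23.31371, π⊥ = -4-8·β' ≈ -0.68629 ∉ [-0.5, 0.9) ⇒ out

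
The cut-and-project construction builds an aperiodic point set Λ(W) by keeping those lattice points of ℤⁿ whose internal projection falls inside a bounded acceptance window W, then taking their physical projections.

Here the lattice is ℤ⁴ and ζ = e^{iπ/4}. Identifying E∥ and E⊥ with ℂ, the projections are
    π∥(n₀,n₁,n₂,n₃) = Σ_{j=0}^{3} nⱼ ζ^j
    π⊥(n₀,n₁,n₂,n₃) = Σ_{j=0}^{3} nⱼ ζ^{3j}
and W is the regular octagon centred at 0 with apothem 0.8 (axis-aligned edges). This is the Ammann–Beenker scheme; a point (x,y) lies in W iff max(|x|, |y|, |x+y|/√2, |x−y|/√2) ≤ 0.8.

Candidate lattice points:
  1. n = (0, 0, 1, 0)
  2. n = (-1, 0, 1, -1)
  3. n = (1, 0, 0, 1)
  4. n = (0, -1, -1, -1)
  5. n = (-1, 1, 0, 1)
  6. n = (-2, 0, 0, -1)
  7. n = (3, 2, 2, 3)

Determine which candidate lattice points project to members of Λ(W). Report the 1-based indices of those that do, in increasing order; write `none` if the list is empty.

π⊥(n) = n₀ + n₁ζ³ + n₂ζ⁶ + n₃ζ⁹ where ζ = e^{iπ/4}.
candidate 1: n = (0, 0, 1, 0) → π⊥ ≈ (+0.00000, -1.00000); max(|x|,|y|,|x±y|/√2) = 1.00000 > 0.8 ⇒ ∉ W
candidate 2: n = (-1, 0, 1, -1) → π⊥ ≈ (-1.70711, -1.70711); max(|x|,|y|,|x±y|/√2) = 2.41421 > 0.8 ⇒ ∉ W
candidate 3: n = (1, 0, 0, 1) → π⊥ ≈ (+1.70711, +0.70711); max(|x|,|y|,|x±y|/√2) = 1.70711 > 0.8 ⇒ ∉ W
candidate 4: n = (0, -1, -1, -1) → π⊥ ≈ (+0.00000, -0.41421); max(|x|,|y|,|x±y|/√2) = 0.41421 ≤ 0.8 ⇒ ∈ W
candidate 5: n = (-1, 1, 0, 1) → π⊥ ≈ (-1.00000, +1.41421); max(|x|,|y|,|x±y|/√2) = 1.70711 > 0.8 ⇒ ∉ W
candidate 6: n = (-2, 0, 0, -1) → π⊥ ≈ (-2.70711, -0.70711); max(|x|,|y|,|x±y|/√2) = 2.70711 > 0.8 ⇒ ∉ W
candidate 7: n = (3, 2, 2, 3) → π⊥ ≈ (+3.70711, +1.53553); max(|x|,|y|,|x±y|/√2) = 3.70711 > 0.8 ⇒ ∉ W

4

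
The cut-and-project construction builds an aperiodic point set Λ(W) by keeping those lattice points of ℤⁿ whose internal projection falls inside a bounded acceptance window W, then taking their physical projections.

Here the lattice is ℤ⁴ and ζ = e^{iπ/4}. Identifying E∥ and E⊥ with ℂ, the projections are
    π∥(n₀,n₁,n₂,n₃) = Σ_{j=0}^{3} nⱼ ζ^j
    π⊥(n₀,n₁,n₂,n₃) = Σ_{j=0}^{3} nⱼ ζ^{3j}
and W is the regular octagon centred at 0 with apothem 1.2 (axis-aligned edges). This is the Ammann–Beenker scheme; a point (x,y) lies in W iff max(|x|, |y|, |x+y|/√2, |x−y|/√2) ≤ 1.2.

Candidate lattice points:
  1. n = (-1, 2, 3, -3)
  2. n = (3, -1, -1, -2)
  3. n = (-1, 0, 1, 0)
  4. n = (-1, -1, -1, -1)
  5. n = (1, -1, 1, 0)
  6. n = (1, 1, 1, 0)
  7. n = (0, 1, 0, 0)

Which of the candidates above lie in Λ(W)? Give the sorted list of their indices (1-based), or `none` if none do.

4, 6, 7

With ζ = e^{iπ/4} the internal vectors are ζ^0,ζ^3,ζ^6,ζ^9.
#1 (-1, 2, 3, -3): internal (-4.53553, -3.70711); octagon support 5.82843 vs apothem 1.2 → ∉ W
#2 (3, -1, -1, -2): internal (2.29289, -1.12132); octagon support 2.41421 vs apothem 1.2 → ∉ W
#3 (-1, 0, 1, 0): internal (-1.00000, -1.00000); octagon support 1.41421 vs apothem 1.2 → ∉ W
#4 (-1, -1, -1, -1): internal (-1.00000, -0.41421); octagon support 1.00000 vs apothem 1.2 → ∈ W
#5 (1, -1, 1, 0): internal (1.70711, -1.70711); octagon support 2.41421 vs apothem 1.2 → ∉ W
#6 (1, 1, 1, 0): internal (0.29289, -0.29289); octagon support 0.41421 vs apothem 1.2 → ∈ W
#7 (0, 1, 0, 0): internal (-0.70711, 0.70711); octagon support 1.00000 vs apothem 1.2 → ∈ W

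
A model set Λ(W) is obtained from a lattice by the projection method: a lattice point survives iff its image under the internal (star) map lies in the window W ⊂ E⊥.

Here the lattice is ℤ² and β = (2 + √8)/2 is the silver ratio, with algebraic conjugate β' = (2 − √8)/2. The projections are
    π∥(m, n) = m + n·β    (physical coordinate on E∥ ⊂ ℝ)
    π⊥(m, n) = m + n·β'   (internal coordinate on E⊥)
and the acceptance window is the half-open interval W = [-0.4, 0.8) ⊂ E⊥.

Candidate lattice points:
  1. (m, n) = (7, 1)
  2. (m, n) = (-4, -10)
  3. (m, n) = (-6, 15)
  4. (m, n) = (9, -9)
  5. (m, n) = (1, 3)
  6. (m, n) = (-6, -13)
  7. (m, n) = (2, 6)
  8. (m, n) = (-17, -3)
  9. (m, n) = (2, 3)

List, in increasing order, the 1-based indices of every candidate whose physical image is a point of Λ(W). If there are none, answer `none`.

Compute β' = (2−√8)/2 = -0.414214, so π⊥(m,n) = m -0.414214·n.
[1] lift (7,1): star map gives 6.585786; window check -0.4 ≤ 6.585786 < 0.8 is false → out
[2] lift (-4,-10): star map gives 0.142136; window check -0.4 ≤ 0.142136 < 0.8 is true → IN Λ
[3] lift (-6,15): star map gives -12.213203; window check -0.4 ≤ -12.213203 < 0.8 is false → out
[4] lift (9,-9): star map gives 12.727922; window check -0.4 ≤ 12.727922 < 0.8 is false → out
[5] lift (1,3): star map gives -0.242641; window check -0.4 ≤ -0.242641 < 0.8 is true → IN Λ
[6] lift (-6,-13): star map gives -0.615224; window check -0.4 ≤ -0.615224 < 0.8 is false → out
[7] lift (2,6): star map gives -0.485281; window check -0.4 ≤ -0.485281 < 0.8 is false → out
[8] lift (-17,-3): star map gives -15.757359; window check -0.4 ≤ -15.757359 < 0.8 is false → out
[9] lift (2,3): star map gives 0.757359; window check -0.4 ≤ 0.757359 < 0.8 is true → IN Λ

2, 5, 9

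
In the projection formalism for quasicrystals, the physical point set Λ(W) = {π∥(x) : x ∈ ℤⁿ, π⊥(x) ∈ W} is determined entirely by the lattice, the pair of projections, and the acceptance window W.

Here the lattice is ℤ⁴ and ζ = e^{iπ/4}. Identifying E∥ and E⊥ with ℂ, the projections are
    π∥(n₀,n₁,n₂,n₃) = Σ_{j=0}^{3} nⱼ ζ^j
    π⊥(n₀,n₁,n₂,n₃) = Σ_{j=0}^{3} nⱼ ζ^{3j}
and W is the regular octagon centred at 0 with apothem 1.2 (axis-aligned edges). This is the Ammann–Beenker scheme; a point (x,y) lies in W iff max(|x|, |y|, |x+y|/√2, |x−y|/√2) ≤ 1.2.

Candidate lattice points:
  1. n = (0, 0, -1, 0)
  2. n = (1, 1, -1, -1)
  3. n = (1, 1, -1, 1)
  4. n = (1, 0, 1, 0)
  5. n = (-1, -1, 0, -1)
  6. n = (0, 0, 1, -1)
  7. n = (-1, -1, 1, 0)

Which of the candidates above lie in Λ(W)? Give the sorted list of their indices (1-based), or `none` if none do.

1, 2

Internal map: ζ^{3j} for j=0..3 gives (1,0), (−√2/2,√2/2), (0,−1), (√2/2,√2/2).
candidate 1: n = (0, 0, -1, 0) → π⊥ ≈ (+0.0000, +1.0000); max(|x|,|y|,|x±y|/√2) = 1.0000 ≤ 1.2 ⇒ ∈ W
candidate 2: n = (1, 1, -1, -1) → π⊥ ≈ (-0.4142, +1.0000); max(|x|,|y|,|x±y|/√2) = 1.0000 ≤ 1.2 ⇒ ∈ W
candidate 3: n = (1, 1, -1, 1) → π⊥ ≈ (+1.0000, +2.4142); max(|x|,|y|,|x±y|/√2) = 2.4142 > 1.2 ⇒ ∉ W
candidate 4: n = (1, 0, 1, 0) → π⊥ ≈ (+1.0000, -1.0000); max(|x|,|y|,|x±y|/√2) = 1.4142 > 1.2 ⇒ ∉ W
candidate 5: n = (-1, -1, 0, -1) → π⊥ ≈ (-1.0000, -1.4142); max(|x|,|y|,|x±y|/√2) = 1.7071 > 1.2 ⇒ ∉ W
candidate 6: n = (0, 0, 1, -1) → π⊥ ≈ (-0.7071, -1.7071); max(|x|,|y|,|x±y|/√2) = 1.7071 > 1.2 ⇒ ∉ W
candidate 7: n = (-1, -1, 1, 0) → π⊥ ≈ (-0.2929, -1.7071); max(|x|,|y|,|x±y|/√2) = 1.7071 > 1.2 ⇒ ∉ W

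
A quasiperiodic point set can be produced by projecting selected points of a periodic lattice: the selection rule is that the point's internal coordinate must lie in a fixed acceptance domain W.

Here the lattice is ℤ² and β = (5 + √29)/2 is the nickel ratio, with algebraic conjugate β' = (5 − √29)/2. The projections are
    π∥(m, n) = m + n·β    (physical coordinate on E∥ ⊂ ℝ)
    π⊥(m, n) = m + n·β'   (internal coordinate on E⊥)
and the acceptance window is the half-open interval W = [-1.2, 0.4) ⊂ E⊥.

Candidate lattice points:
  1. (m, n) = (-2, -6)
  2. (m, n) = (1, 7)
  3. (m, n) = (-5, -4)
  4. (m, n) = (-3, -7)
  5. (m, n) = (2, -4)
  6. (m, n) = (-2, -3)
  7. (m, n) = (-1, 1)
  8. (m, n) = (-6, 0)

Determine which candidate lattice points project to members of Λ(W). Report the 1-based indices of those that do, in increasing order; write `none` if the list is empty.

1, 2, 7

β' = (5−√29)/2 ≈ -0.19258.
candidate 1: (m,n)=(-2,-6) → π∥ = -2-6·β ≈ -33.15549, π⊥ = -2-6·β' ≈ -0.84451 ∈ [-1.2, 0.4) ⇒ IN Λ
candidate 2: (m,n)=(1,7) → π∥ = 1+7·β ≈ 37.34808, π⊥ = 1+7·β' ≈ -0.34808 ∈ [-1.2, 0.4) ⇒ IN Λ
candidate 3: (m,n)=(-5,-4) → π∥ = -5-4·β ≈ -25.77033, π⊥ = -5-4·β' ≈ -4.22967 ∉ [-1.2, 0.4) ⇒ out
candidate 4: (m,n)=(-3,-7) → π∥ = -3-7·β ≈ -39.34808, π⊥ = -3-7·β' ≈ -1.65192 ∉ [-1.2, 0.4) ⇒ out
candidate 5: (m,n)=(2,-4) → π∥ = 2-4·β ≈ -18.77033, π⊥ = 2-4·β' ≈ 2.77033 ∉ [-1.2, 0.4) ⇒ out
candidate 6: (m,n)=(-2,-3) → π∥ = -2-3·β ≈ -17.57775, π⊥ = -2-3·β' ≈ -1.42225 ∉ [-1.2, 0.4) ⇒ out
candidate 7: (m,n)=(-1,1) → π∥ = -1+1·β ≈ 4.19258, π⊥ = -1+1·β' ≈ -1.19258 ∈ [-1.2, 0.4) ⇒ IN Λ
candidate 8: (m,n)=(-6,0) → π∥ = -6+0·β ≈ -6.00000, π⊥ = -6+0·β' ≈ -6.00000 ∉ [-1.2, 0.4) ⇒ out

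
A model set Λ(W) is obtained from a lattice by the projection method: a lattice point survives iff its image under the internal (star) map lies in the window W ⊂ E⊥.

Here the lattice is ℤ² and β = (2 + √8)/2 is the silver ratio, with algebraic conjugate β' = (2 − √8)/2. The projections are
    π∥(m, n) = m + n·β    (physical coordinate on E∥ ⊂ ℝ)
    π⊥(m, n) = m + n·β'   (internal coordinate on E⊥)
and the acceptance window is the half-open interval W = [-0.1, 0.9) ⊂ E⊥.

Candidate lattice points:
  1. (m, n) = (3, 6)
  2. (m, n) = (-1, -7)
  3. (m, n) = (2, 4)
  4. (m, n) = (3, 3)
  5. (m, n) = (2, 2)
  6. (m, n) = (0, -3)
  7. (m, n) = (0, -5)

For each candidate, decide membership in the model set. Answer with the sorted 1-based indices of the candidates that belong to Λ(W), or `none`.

β' = (2−√8)/2 ≈ -0.414214.
candidate 1: (m,n)=(3,6) → π∥ = 3+6·β ≈ 17.485281, π⊥ = 3+6·β' ≈ 0.514719 ∈ [-0.1, 0.9) ⇒ IN Λ
candidate 2: (m,n)=(-1,-7) → π∥ = -1-7·β ≈ -17.899495, π⊥ = -1-7·β' ≈ 1.899495 ∉ [-0.1, 0.9) ⇒ out
candidate 3: (m,n)=(2,4) → π∥ = 2+4·β ≈ 11.656854, π⊥ = 2+4·β' ≈ 0.343146 ∈ [-0.1, 0.9) ⇒ IN Λ
candidate 4: (m,n)=(3,3) → π∥ = 3+3·β ≈ 10.242641, π⊥ = 3+3·β' ≈ 1.757359 ∉ [-0.1, 0.9) ⇒ out
candidate 5: (m,n)=(2,2) → π∥ = 2+2·β ≈ 6.828427, π⊥ = 2+2·β' ≈ 1.171573 ∉ [-0.1, 0.9) ⇒ out
candidate 6: (m,n)=(0,-3) → π∥ = 0-3·β ≈ -7.242641, π⊥ = 0-3·β' ≈ 1.242641 ∉ [-0.1, 0.9) ⇒ out
candidate 7: (m,n)=(0,-5) → π∥ = 0-5·β ≈ -12.071068, π⊥ = 0-5·β' ≈ 2.071068 ∉ [-0.1, 0.9) ⇒ out

1, 3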